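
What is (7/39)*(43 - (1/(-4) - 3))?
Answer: 1295/156 ≈ 8.3013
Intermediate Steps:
(7/39)*(43 - (1/(-4) - 3)) = (7*(1/39))*(43 - (-¼ - 3)) = 7*(43 - 1*(-13/4))/39 = 7*(43 + 13/4)/39 = (7/39)*(185/4) = 1295/156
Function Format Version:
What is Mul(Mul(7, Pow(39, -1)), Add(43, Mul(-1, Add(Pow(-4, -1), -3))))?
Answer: Rational(1295, 156) ≈ 8.3013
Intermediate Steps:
Mul(Mul(7, Pow(39, -1)), Add(43, Mul(-1, Add(Pow(-4, -1), -3)))) = Mul(Mul(7, Rational(1, 39)), Add(43, Mul(-1, Add(Rational(-1, 4), -3)))) = Mul(Rational(7, 39), Add(43, Mul(-1, Rational(-13, 4)))) = Mul(Rational(7, 39), Add(43, Rational(13, 4))) = Mul(Rational(7, 39), Rational(185, 4)) = Rational(1295, 156)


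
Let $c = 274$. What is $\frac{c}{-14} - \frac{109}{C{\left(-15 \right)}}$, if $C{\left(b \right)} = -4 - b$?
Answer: $- \frac{2270}{77} \approx -29.481$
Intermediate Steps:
$\frac{c}{-14} - \frac{109}{C{\left(-15 \right)}} = \frac{274}{-14} - \frac{109}{-4 - -15} = 274 \left(- \frac{1}{14}\right) - \frac{109}{-4 + 15} = - \frac{137}{7} - \frac{109}{11} = - \frac{2270}{77}$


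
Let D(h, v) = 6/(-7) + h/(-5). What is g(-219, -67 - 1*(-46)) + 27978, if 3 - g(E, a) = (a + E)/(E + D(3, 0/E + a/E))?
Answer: 17991083/643 ≈ 27980.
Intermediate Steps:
D(h, v) = -6/7 - h/5 (D(h, v) = 6*(-1/7) + h*(-1/5) = -6/7 - h/5)
g(E, a) = 3 - (E + a)/(-51/35 + E) (g(E, a) = 3 - (a + E)/(E + (-6/7 - 1/5*3)) = 3 - (E + a)/(E + (-6/7 - 3/5)) = 3 - (E + a)/(E - 51/35) = 3 - (E + a)/(-51/35 + E))
g(-219, -67 - 1*(-46)) + 27978 = (-153 - 35*(-67 - 1*(-46)) + 70*(-219))/(-51 + 35*(-219)) + 27978 = (-153 - 35*(-67 + 46) - 15330)/(-51 - 7665) + 27978 = (-153 - 35*(-21) - 15330)/(-7716) + 27978 = -(-153 + 735 - 15330)/7716 + 27978 = -1/7716*(-14748) + 27978 = 1229/643 + 27978 = 17991083/643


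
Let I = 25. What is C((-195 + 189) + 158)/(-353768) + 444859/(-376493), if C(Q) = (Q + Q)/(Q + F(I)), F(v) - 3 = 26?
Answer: -3560666187593/3013450348493 ≈ -1.1816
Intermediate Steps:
F(v) = 29 (F(v) = 3 + 26 = 29)
C(Q) = 2*Q/(29 + Q) (C(Q) = (Q + Q)/(Q + 29) = (2*Q)/(29 + Q) = 2*Q/(29 + Q))
C((-195 + 189) + 158)/(-353768) + 444859/(-376493) = (2*((-195 + 189) + 158)/(29 + ((-195 + 189) + 158)))/(-353768) + 444859/(-376493) = (2*(-6 + 158)/(29 + (-6 + 158)))*(-1/353768) + 444859*(-1/376493) = (2*152/(29 + 152))*(-1/353768) - 444859/376493 = (2*152/181)*(-1/353768) - 444859/376493 = (2*152*(1/181))*(-1/353768) - 444859/376493 = (304/181)*(-1/353768) - 444859/376493 = -38/8004001 - 444859/376493 = -3560666187593/3013450348493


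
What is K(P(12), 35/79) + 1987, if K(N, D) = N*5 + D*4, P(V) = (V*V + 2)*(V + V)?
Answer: 1541193/79 ≈ 19509.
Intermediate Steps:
P(V) = 2*V*(2 + V²) (P(V) = (V² + 2)*(2*V) = (2 + V²)*(2*V) = 2*V*(2 + V²))
K(N, D) = 4*D + 5*N (K(N, D) = 5*N + 4*D = 4*D + 5*N)
K(P(12), 35/79) + 1987 = (4*(35/79) + 5*(2*12*(2 + 12²))) + 1987 = (4*(35*(1/79)) + 5*(2*12*(2 + 144))) + 1987 = (4*(35/79) + 5*(2*12*146)) + 1987 = (140/79 + 5*3504) + 1987 = (140/79 + 17520) + 1987 = 1384220/79 + 1987 = 1541193/79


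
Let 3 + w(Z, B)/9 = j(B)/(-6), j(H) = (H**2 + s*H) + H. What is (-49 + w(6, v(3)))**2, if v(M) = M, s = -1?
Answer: 32041/4 ≈ 8010.3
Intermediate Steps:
j(H) = H**2 (j(H) = (H**2 - H) + H = H**2)
w(Z, B) = -27 - 3*B**2/2 (w(Z, B) = -27 + 9*(B**2/(-6)) = -27 + 9*(B**2*(-1/6)) = -27 + 9*(-B**2/6) = -27 - 3*B**2/2)
(-49 + w(6, v(3)))**2 = (-49 + (-27 - 3/2*3**2))**2 = (-49 + (-27 - 3/2*9))**2 = (-49 + (-27 - 27/2))**2 = (-49 - 81/2)**2 = (-179/2)**2 = 32041/4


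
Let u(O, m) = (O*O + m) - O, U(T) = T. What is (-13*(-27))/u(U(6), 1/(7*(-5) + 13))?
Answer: 7722/659 ≈ 11.718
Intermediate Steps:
u(O, m) = m + O**2 - O (u(O, m) = (O**2 + m) - O = (m + O**2) - O = m + O**2 - O)
(-13*(-27))/u(U(6), 1/(7*(-5) + 13)) = (-13*(-27))/(1/(7*(-5) + 13) + 6**2 - 1*6) = 351/(1/(-35 + 13) + 36 - 6) = 351/(1/(-22) + 36 - 6) = 351/(-1/22 + 36 - 6) = 351/(659/22) = 351*(22/659) = 7722/659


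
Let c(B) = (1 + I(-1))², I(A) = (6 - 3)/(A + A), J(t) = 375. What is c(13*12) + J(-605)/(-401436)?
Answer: 8332/33453 ≈ 0.24907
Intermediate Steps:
I(A) = 3/(2*A) (I(A) = 3/((2*A)) = 3*(1/(2*A)) = 3/(2*A))
c(B) = ¼ (c(B) = (1 + (3/2)/(-1))² = (1 + (3/2)*(-1))² = (1 - 3/2)² = (-½)² = ¼)
c(13*12) + J(-605)/(-401436) = ¼ + 375/(-401436) = ¼ + 375*(-1/401436) = ¼ - 125/133812 = 8332/33453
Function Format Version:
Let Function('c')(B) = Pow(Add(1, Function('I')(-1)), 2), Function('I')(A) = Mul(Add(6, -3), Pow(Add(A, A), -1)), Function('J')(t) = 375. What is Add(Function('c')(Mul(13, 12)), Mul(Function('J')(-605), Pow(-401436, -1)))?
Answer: Rational(8332, 33453) ≈ 0.24907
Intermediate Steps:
Function('I')(A) = Mul(Rational(3, 2), Pow(A, -1)) (Function('I')(A) = Mul(3, Pow(Mul(2, A), -1)) = Mul(3, Mul(Rational(1, 2), Pow(A, -1))) = Mul(Rational(3, 2), Pow(A, -1)))
Function('c')(B) = Rational(1, 4) (Function('c')(B) = Pow(Add(1, Mul(Rational(3, 2), Pow(-1, -1))), 2) = Pow(Add(1, Mul(Rational(3, 2), -1)), 2) = Pow(Add(1, Rational(-3, 2)), 2) = Pow(Rational(-1, 2), 2) = Rational(1, 4))
Add(Function('c')(Mul(13, 12)), Mul(Function('J')(-605), Pow(-401436, -1))) = Add(Rational(1, 4), Mul(375, Pow(-401436, -1))) = Add(Rational(1, 4), Mul(375, Rational(-1, 401436))) = Add(Rational(1, 4), Rational(-125, 133812)) = Rational(8332, 33453)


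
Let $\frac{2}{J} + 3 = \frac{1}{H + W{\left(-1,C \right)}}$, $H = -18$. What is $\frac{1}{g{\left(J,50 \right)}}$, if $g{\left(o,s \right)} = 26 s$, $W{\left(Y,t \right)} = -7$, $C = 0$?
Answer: $\frac{1}{1300} \approx 0.00076923$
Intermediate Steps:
$J = - \frac{25}{38}$ ($J = \frac{2}{-3 + \frac{1}{-18 - 7}} = \frac{2}{-3 + \frac{1}{-25}} = \frac{2}{-3 - \frac{1}{25}} = \frac{2}{- \frac{76}{25}} = 2 \left(- \frac{25}{76}\right) = - \frac{25}{38} \approx -0.6579$)
$\frac{1}{g{\left(J,50 \right)}} = \frac{1}{26 \cdot 50} = \frac{1}{1300}$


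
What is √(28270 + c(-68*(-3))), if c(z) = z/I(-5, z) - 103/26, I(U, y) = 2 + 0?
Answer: √19176794/26 ≈ 168.43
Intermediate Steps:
I(U, y) = 2
c(z) = -103/26 + z/2 (c(z) = z/2 - 103/26 = -103/26 + z/2)
√(28270 + c(-68*(-3))) = √(28270 + (-103/26 + (-68*(-3))/2)) = √(28270 + (-103/26 + (½)*204)) = √(28270 + (-103/26 + 102)) = √(28270 + 2549/26) = √(737569/26) = √19176794/26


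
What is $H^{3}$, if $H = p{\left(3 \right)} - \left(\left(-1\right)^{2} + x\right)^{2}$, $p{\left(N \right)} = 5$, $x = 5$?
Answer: $-29791$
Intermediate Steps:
$H = -31$ ($H = 5 - \left(\left(-1\right)^{2} + 5\right)^{2} = 5 - \left(1 + 5\right)^{2} = 5 - 6^{2} = 5 - 36 = -31$)
$H^{3} = \left(-31\right)^{3} = -29791$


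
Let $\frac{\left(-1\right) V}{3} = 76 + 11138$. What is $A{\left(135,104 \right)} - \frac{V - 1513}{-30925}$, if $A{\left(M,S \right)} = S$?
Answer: $\frac{636209}{6185} \approx 102.86$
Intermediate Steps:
$V = -33642$ ($V = - 3 \left(76 + 11138\right) = \left(-3\right) 11214 = -33642$)
$A{\left(135,104 \right)} - \frac{V - 1513}{-30925} = 104 - \frac{-33642 - 1513}{-30925} = 104 - \left(-35155\right) \left(- \frac{1}{30925}\right) = 104 - \frac{7031}{6185} = \frac{636209}{6185}$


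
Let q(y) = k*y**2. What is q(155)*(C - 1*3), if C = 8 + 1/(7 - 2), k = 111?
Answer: 13867230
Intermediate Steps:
q(y) = 111*y**2
C = 41/5 (C = 8 + 1/5 = 41/5 ≈ 8.2000)
q(155)*(C - 1*3) = (111*155**2)*(41/5 - 1*3) = (111*24025)*(41/5 - 3) = 2666775*(26/5) = 13867230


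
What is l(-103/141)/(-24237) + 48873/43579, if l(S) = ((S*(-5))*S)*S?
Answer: 3320275009966456/2960829922622283 ≈ 1.1214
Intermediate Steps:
l(S) = -5*S**3 (l(S) = ((-5*S)*S)*S = (-5*S**2)*S = -5*S**3)
l(-103/141)/(-24237) + 48873/43579 = -5*(-103/141)**3/(-24237) + 48873/43579 = -5*(-103*1/141)**3*(-1/24237) + 48873*(1/43579) = -5*(-103/141)**3*(-1/24237) + 48873/43579 = -5*(-1092727/2803221)*(-1/24237) + 48873/43579 = (5463635/2803221)*(-1/24237) + 48873/43579 = -5463635/67941667377 + 48873/43579 = 3320275009966456/2960829922622283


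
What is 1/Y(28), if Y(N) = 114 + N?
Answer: 1/142 ≈ 0.0070423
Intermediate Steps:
1/Y(28) = 1/(114 + 28) = 1/142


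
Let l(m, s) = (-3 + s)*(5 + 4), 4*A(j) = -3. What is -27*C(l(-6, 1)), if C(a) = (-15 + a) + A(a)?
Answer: 3645/4 ≈ 911.25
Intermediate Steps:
A(j) = -¾ (A(j) = (¼)*(-3) = -¾)
l(m, s) = -27 + 9*s (l(m, s) = (-3 + s)*9 = -27 + 9*s)
C(a) = -63/4 + a (C(a) = (-15 + a) - ¾ = -63/4 + a)
-27*C(l(-6, 1)) = -27*(-63/4 + (-27 + 9*1)) = -27*(-63/4 + (-27 + 9)) = -27*(-63/4 - 18) = -27*(-135/4) = 3645/4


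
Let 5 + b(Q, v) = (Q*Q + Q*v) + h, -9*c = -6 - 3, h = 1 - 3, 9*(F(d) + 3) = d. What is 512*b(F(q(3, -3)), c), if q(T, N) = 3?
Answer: -11776/9 ≈ -1308.4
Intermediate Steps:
F(d) = -3 + d/9
h = -2
c = 1 (c = -(-6 - 3)/9 = -⅑*(-9) = 1)
b(Q, v) = -7 + Q² + Q*v (b(Q, v) = -5 + ((Q*Q + Q*v) - 2) = -5 + ((Q² + Q*v) - 2) = -5 + (-2 + Q² + Q*v) = -7 + Q² + Q*v)
512*b(F(q(3, -3)), c) = 512*(-7 + (-3 + (⅑)*3)² + (-3 + (⅑)*3)*1) = 512*(-7 + (-3 + ⅓)² + (-3 + ⅓)*1) = 512*(-7 + (-8/3)² - 8/3*1) = 512*(-7 + 64/9 - 8/3) = 512*(-23/9) = -11776/9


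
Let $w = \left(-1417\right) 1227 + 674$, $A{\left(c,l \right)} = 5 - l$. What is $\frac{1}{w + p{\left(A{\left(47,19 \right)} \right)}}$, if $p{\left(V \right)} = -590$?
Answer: $- \frac{1}{1738575} \approx -5.7518 \cdot 10^{-7}$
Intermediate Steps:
$w = -1737985$ ($w = -1738659 + 674 = -1737985$)
$\frac{1}{w + p{\left(A{\left(47,19 \right)} \right)}} = \frac{1}{-1737985 - 590} = \frac{1}{-1738575} = - \frac{1}{1738575}$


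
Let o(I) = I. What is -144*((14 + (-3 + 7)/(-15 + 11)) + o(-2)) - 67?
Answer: -1651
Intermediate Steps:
-144*((14 + (-3 + 7)/(-15 + 11)) + o(-2)) - 67 = -144*((14 + (-3 + 7)/(-15 + 11)) - 2) - 67 = -144*((14 + 4/(-4)) - 2) - 67 = -144*((14 + 4*(-¼)) - 2) - 67 = -144*((14 - 1) - 2) - 67 = -144*(13 - 2) - 67 = -144*11 - 67 = -1584 - 67 = -1651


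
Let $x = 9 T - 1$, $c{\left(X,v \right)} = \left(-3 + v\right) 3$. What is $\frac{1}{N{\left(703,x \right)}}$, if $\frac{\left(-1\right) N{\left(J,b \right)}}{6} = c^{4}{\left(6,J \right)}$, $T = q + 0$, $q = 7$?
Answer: $- \frac{1}{116688600000000} \approx -8.5698 \cdot 10^{-15}$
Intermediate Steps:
$c{\left(X,v \right)} = -9 + 3 v$
$T = 7$ ($T = 7 + 0 = 7$)
$x = 62$ ($x = 9 \cdot 7 - 1 = 63 - 1 = 62$)
$N{\left(J,b \right)} = - 6 \left(-9 + 3 J\right)^{4}$
$\frac{1}{N{\left(703,x \right)}} = \frac{1}{\left(-486\right) \left(-3 + 703\right)^{4}} = \frac{1}{\left(-486\right) 700^{4}} = \frac{1}{\left(-486\right) 240100000000} = \frac{1}{-116688600000000} = - \frac{1}{116688600000000}$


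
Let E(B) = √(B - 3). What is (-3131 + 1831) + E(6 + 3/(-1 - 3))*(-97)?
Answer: -2891/2 ≈ -1445.5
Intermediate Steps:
E(B) = √(-3 + B)
(-3131 + 1831) + E(6 + 3/(-1 - 3))*(-97) = (-3131 + 1831) + √(-3 + (6 + 3/(-1 - 3)))*(-97) = -1300 + √(-3 + (6 + 3/(-4)))*(-97) = -1300 + √(-3 + (6 + 3*(-¼)))*(-97) = -1300 + √(-3 + (6 - ¾))*(-97) = -1300 + √(-3 + 21/4)*(-97) = -1300 + √(9/4)*(-97) = -1300 + (3/2)*(-97) = -1300 - 291/2 = -2891/2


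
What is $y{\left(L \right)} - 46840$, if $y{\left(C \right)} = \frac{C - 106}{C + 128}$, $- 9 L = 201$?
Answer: $- \frac{14848665}{317} \approx -46841.0$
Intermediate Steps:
$L = - \frac{67}{3}$ ($L = \left(- \frac{1}{9}\right) 201 = - \frac{67}{3} \approx -22.333$)
$y{\left(C \right)} = \frac{-106 + C}{128 + C}$
$y{\left(L \right)} - 46840 = \frac{-106 - \frac{67}{3}}{128 - \frac{67}{3}} - 46840 = \frac{1}{\frac{317}{3}} \left(- \frac{385}{3}\right) - 46840 = \frac{3}{317} \left(- \frac{385}{3}\right) - 46840 = - \frac{385}{317} - 46840 = - \frac{14848665}{317}$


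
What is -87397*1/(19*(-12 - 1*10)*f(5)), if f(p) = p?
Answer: 87397/2090 ≈ 41.817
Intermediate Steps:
-87397*1/(19*(-12 - 1*10)*f(5)) = -87397*1/(95*(-12 - 1*10)) = -87397*1/(95*(-12 - 10)) = -87397/(-22*5*19) = -87397/((-110*19)) = -87397/(-2090) = -87397*(-1/2090) = 87397/2090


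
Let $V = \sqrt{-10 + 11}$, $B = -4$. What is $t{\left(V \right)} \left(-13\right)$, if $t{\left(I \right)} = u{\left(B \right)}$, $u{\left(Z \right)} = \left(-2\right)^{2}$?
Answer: $-52$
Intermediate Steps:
$u{\left(Z \right)} = 4$
$V = 1$ ($V = \sqrt{1} = 1$)
$t{\left(I \right)} = 4$
$t{\left(V \right)} \left(-13\right) = 4 \left(-13\right) = -52$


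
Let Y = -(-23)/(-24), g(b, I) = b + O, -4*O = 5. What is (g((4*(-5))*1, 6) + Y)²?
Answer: 284089/576 ≈ 493.21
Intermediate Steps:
O = -5/4 (O = -¼*5 = -5/4 ≈ -1.2500)
g(b, I) = -5/4 + b (g(b, I) = b - 5/4 = -5/4 + b)
Y = -23/24 (Y = -(-23)*(-1)/24 = -1*23/24 = -23/24 ≈ -0.95833)
(g((4*(-5))*1, 6) + Y)² = ((-5/4 + (4*(-5))*1) - 23/24)² = ((-5/4 - 20*1) - 23/24)² = ((-5/4 - 20) - 23/24)² = (-85/4 - 23/24)² = (-533/24)² = 284089/576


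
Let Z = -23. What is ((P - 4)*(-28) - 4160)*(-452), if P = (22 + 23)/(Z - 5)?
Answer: 1809356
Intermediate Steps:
P = -45/28 (P = (22 + 23)/(-23 - 5) = 45/(-28) = 45*(-1/28) = -45/28 ≈ -1.6071)
((P - 4)*(-28) - 4160)*(-452) = ((-45/28 - 4)*(-28) - 4160)*(-452) = (-157/28*(-28) - 4160)*(-452) = (157 - 4160)*(-452) = -4003*(-452) = 1809356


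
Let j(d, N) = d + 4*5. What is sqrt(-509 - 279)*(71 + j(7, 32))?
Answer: 196*I*sqrt(197) ≈ 2751.0*I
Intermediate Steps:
j(d, N) = 20 + d (j(d, N) = d + 20 = 20 + d)
sqrt(-509 - 279)*(71 + j(7, 32)) = sqrt(-509 - 279)*(71 + (20 + 7)) = sqrt(-788)*(71 + 27) = (2*I*sqrt(197))*98 = 196*I*sqrt(197)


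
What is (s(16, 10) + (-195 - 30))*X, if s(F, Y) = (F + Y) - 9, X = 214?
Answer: -44512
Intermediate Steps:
s(F, Y) = -9 + F + Y
(s(16, 10) + (-195 - 30))*X = ((-9 + 16 + 10) + (-195 - 30))*214 = (17 - 225)*214 = -208*214 = -44512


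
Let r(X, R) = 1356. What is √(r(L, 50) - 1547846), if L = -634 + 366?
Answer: I*√1546490 ≈ 1243.6*I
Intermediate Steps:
L = -268
√(r(L, 50) - 1547846) = √(1356 - 1547846) = √(-1546490) = I*√1546490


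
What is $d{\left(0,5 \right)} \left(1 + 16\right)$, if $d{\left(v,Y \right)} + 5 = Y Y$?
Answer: $340$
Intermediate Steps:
$d{\left(v,Y \right)} = -5 + Y^{2}$ ($d{\left(v,Y \right)} = -5 + Y Y = -5 + Y^{2}$)
$d{\left(0,5 \right)} \left(1 + 16\right) = \left(-5 + 5^{2}\right) \left(1 + 16\right) = \left(-5 + 25\right) 17 = 20 \cdot 17 = 340$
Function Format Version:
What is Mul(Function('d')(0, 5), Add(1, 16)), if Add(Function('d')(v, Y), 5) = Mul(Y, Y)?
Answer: 340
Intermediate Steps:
Function('d')(v, Y) = Add(-5, Pow(Y, 2)) (Function('d')(v, Y) = Add(-5, Mul(Y, Y)) = Add(-5, Pow(Y, 2)))
Mul(Function('d')(0, 5), Add(1, 16)) = Mul(Add(-5, Pow(5, 2)), Add(1, 16)) = Mul(Add(-5, 25), 17) = Mul(20, 17) = 340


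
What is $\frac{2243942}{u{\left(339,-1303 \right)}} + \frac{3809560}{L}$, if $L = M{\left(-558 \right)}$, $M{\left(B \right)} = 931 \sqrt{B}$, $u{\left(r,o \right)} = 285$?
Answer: $\frac{2243942}{285} - \frac{1904780 i \sqrt{62}}{86583} \approx 7873.5 - 173.22 i$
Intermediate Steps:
$L = 2793 i \sqrt{62}$ ($L = 931 \sqrt{-558} = 931 \cdot 3 i \sqrt{62} = 2793 i \sqrt{62} \approx 21992.0 i$)
$\frac{2243942}{u{\left(339,-1303 \right)}} + \frac{3809560}{L} = \frac{2243942}{285} + \frac{3809560}{2793 i \sqrt{62}} = 2243942 \cdot \frac{1}{285} + 3809560 \left(- \frac{i \sqrt{62}}{173166}\right) = \frac{2243942}{285} - \frac{1904780 i \sqrt{62}}{86583}$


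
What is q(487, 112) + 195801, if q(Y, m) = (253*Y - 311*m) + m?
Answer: 284292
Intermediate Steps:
q(Y, m) = -310*m + 253*Y (q(Y, m) = (-311*m + 253*Y) + m = -310*m + 253*Y)
q(487, 112) + 195801 = (-310*112 + 253*487) + 195801 = (-34720 + 123211) + 195801 = 88491 + 195801 = 284292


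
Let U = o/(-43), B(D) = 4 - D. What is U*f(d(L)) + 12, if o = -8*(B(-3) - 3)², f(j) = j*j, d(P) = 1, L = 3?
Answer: 644/43 ≈ 14.977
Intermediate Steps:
f(j) = j²
o = -128 (o = -8*((4 - 1*(-3)) - 3)² = -8*((4 + 3) - 3)² = -8*(7 - 3)² = -8*4² = -8*16 = -128)
U = 128/43 (U = -128/(-43) = -128*(-1/43) = 128/43 ≈ 2.9767)
U*f(d(L)) + 12 = (128/43)*1² + 12 = (128/43)*1 + 12 = 128/43 + 12 = 644/43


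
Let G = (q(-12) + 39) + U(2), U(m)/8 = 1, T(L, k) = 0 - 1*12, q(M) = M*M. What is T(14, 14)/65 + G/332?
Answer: 8431/21580 ≈ 0.39069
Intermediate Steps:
q(M) = M²
T(L, k) = -12 (T(L, k) = 0 - 12 = -12)
U(m) = 8 (U(m) = 8*1 = 8)
G = 191 (G = ((-12)² + 39) + 8 = (144 + 39) + 8 = 183 + 8 = 191)
T(14, 14)/65 + G/332 = -12/65 + 191/332 = 8431/21580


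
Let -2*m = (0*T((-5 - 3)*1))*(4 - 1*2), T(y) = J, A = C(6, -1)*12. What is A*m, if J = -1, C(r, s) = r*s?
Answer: 0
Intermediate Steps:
A = -72 (A = (6*(-1))*12 = -6*12 = -72)
T(y) = -1
m = 0 (m = -0*(-1)*(4 - 1*2)/2 = -0*(4 - 2) = -0*2 = -½*0 = 0)
A*m = -72*0 = 0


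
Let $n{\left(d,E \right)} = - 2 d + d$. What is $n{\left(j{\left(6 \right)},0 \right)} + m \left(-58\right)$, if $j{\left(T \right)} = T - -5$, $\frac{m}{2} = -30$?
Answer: $3469$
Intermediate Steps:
$m = -60$ ($m = 2 \left(-30\right) = -60$)
$j{\left(T \right)} = 5 + T$ ($j{\left(T \right)} = T + 5 = 5 + T$)
$n{\left(d,E \right)} = - d$
$n{\left(j{\left(6 \right)},0 \right)} + m \left(-58\right) = - (5 + 6) - -3480 = \left(-1\right) 11 + 3480 = -11 + 3480 = 3469$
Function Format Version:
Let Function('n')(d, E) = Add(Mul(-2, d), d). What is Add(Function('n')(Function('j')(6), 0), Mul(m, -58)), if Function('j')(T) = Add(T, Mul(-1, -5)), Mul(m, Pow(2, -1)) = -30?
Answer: 3469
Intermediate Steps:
m = -60 (m = Mul(2, -30) = -60)
Function('j')(T) = Add(5, T) (Function('j')(T) = Add(T, 5) = Add(5, T))
Function('n')(d, E) = Mul(-1, d)
Add(Function('n')(Function('j')(6), 0), Mul(m, -58)) = Add(Mul(-1, Add(5, 6)), Mul(-60, -58)) = Add(Mul(-1, 11), 3480) = Add(-11, 3480) = 3469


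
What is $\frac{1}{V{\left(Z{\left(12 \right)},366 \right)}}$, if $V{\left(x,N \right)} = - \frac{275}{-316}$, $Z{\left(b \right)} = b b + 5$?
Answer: $\frac{316}{275} \approx 1.1491$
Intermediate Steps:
$Z{\left(b \right)} = 5 + b^{2}$ ($Z{\left(b \right)} = b^{2} + 5 = 5 + b^{2}$)
$V{\left(x,N \right)} = \frac{275}{316}$ ($V{\left(x,N \right)} = \left(-275\right) \left(- \frac{1}{316}\right) = \frac{275}{316}$)
$\frac{1}{V{\left(Z{\left(12 \right)},366 \right)}} = \frac{1}{\frac{275}{316}} = \frac{316}{275}$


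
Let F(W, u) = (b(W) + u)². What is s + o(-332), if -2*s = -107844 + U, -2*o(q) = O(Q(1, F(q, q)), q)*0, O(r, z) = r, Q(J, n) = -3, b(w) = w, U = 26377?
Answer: 81467/2 ≈ 40734.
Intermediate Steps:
F(W, u) = (W + u)²
o(q) = 0 (o(q) = -(-3)*0/2 = -½*0 = 0)
s = 81467/2 (s = -(-107844 + 26377)/2 = -½*(-81467) = 81467/2 ≈ 40734.)
s + o(-332) = 81467/2 + 0 = 81467/2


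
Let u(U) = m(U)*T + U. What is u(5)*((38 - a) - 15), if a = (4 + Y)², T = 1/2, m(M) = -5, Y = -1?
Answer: 35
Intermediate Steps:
T = ½ ≈ 0.50000
a = 9 (a = (4 - 1)² = 3² = 9)
u(U) = -5/2 + U (u(U) = -5*½ + U = -5/2 + U)
u(5)*((38 - a) - 15) = (-5/2 + 5)*((38 - 1*9) - 15) = 5*((38 - 9) - 15)/2 = 5*(29 - 15)/2 = (5/2)*14 = 35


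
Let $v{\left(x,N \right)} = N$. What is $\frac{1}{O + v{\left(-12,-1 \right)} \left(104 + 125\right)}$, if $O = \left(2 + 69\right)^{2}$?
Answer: $\frac{1}{4812} \approx 0.00020781$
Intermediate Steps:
$O = 5041$ ($O = 71^{2} = 5041$)
$\frac{1}{O + v{\left(-12,-1 \right)} \left(104 + 125\right)} = \frac{1}{5041 - \left(104 + 125\right)} = \frac{1}{5041 - 229} = \frac{1}{4812}$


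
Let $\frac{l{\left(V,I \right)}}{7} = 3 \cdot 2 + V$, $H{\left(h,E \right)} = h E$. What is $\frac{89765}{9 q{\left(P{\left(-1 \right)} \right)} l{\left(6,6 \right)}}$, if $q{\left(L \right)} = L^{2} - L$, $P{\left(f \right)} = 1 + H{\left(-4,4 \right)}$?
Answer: $\frac{17953}{36288} \approx 0.49474$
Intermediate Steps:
$H{\left(h,E \right)} = E h$
$l{\left(V,I \right)} = 42 + 7 V$ ($l{\left(V,I \right)} = 7 \left(3 \cdot 2 + V\right) = 7 \left(6 + V\right) = 42 + 7 V$)
$P{\left(f \right)} = -15$ ($P{\left(f \right)} = 1 + 4 \left(-4\right) = 1 - 16 = -15$)
$\frac{89765}{9 q{\left(P{\left(-1 \right)} \right)} l{\left(6,6 \right)}} = \frac{89765}{9 \left(- 15 \left(-1 - 15\right)\right) \left(42 + 7 \cdot 6\right)} = \frac{89765}{9 \left(\left(-15\right) \left(-16\right)\right) \left(42 + 42\right)} = \frac{89765}{9 \cdot 240 \cdot 84} = \frac{89765}{2160 \cdot 84} = \frac{89765}{181440} = 89765 \cdot \frac{1}{181440} = \frac{17953}{36288}$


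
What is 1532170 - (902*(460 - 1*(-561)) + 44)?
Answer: 611184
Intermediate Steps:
1532170 - (902*(460 - 1*(-561)) + 44) = 1532170 - (902*(460 + 561) + 44) = 1532170 - (902*1021 + 44) = 1532170 - (920942 + 44) = 1532170 - 1*920986 = 1532170 - 920986 = 611184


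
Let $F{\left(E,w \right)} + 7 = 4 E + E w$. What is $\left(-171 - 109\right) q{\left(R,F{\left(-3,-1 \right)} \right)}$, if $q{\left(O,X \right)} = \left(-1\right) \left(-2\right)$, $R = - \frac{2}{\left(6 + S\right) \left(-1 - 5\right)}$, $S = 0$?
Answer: $-560$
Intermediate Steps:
$F{\left(E,w \right)} = -7 + 4 E + E w$ ($F{\left(E,w \right)} = -7 + \left(4 E + E w\right) = -7 + 4 E + E w$)
$R = \frac{1}{18}$ ($R = - \frac{2}{\left(6 + 0\right) \left(-1 - 5\right)} = - \frac{2}{6 \left(-6\right)} = - \frac{2}{-36} = \left(-2\right) \left(- \frac{1}{36}\right) = \frac{1}{18} \approx 0.055556$)
$q{\left(O,X \right)} = 2$
$\left(-171 - 109\right) q{\left(R,F{\left(-3,-1 \right)} \right)} = \left(-171 - 109\right) 2 = \left(-280\right) 2 = -560$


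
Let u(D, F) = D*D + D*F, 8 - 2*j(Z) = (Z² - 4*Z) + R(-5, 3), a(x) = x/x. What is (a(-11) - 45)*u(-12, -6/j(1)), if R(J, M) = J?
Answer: -6732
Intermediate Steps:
a(x) = 1
j(Z) = 13/2 + 2*Z - Z²/2 (j(Z) = 4 - ((Z² - 4*Z) - 5)/2 = 4 - (-5 + Z² - 4*Z)/2 = 4 + (5/2 + 2*Z - Z²/2) = 13/2 + 2*Z - Z²/2)
u(D, F) = D² + D*F
(a(-11) - 45)*u(-12, -6/j(1)) = (1 - 45)*(-12*(-12 - 6/(13/2 + 2*1 - ½*1²))) = -(-528)*(-12 - 6/(13/2 + 2 - ½*1)) = -(-528)*(-12 - 6/(13/2 + 2 - ½)) = -(-528)*(-12 - 6/8) = -(-528)*(-12 - 6*⅛) = -(-528)*(-12 - ¾) = -(-528)*(-51)/4 = -44*153 = -6732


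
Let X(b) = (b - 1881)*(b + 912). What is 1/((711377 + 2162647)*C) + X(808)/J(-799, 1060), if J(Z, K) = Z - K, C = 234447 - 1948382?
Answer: 9091026147173484541/9157230113133960 ≈ 992.77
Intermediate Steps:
C = -1713935
X(b) = (-1881 + b)*(912 + b)
1/((711377 + 2162647)*C) + X(808)/J(-799, 1060) = 1/((711377 + 2162647)*(-1713935)) + (-1715472 + 808**2 - 969*808)/(-799 - 1*1060) = -1/1713935/2874024 + (-1715472 + 652864 - 782952)/(-799 - 1060) = (1/2874024)*(-1/1713935) - 1845560/(-1859) = -1/4925890324440 - 1845560*(-1/1859) = -1/4925890324440 + 1845560/1859 = 9091026147173484541/9157230113133960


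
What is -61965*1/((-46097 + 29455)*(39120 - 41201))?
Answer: -61965/34632002 ≈ -0.0017892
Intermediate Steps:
-61965*1/((-46097 + 29455)*(39120 - 41201)) = -61965/((-2081*(-16642))) = -61965/34632002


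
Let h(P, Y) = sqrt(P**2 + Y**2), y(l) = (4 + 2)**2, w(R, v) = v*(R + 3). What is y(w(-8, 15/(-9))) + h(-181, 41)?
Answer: 36 + sqrt(34442) ≈ 221.59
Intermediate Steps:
w(R, v) = v*(3 + R)
y(l) = 36 (y(l) = 6**2 = 36)
y(w(-8, 15/(-9))) + h(-181, 41) = 36 + sqrt((-181)**2 + 41**2) = 36 + sqrt(32761 + 1681) = 36 + sqrt(34442)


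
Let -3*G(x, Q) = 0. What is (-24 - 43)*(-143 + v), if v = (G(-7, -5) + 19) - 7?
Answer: 8777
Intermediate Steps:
G(x, Q) = 0 (G(x, Q) = -⅓*0 = 0)
v = 12 (v = (0 + 19) - 7 = 19 - 7 = 12)
(-24 - 43)*(-143 + v) = (-24 - 43)*(-143 + 12) = -67*(-131) = 8777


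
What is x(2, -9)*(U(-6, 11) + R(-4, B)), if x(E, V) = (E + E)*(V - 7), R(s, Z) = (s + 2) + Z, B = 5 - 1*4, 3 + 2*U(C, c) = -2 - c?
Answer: 576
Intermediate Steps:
U(C, c) = -5/2 - c/2 (U(C, c) = -3/2 + (-2 - c)/2 = -3/2 + (-1 - c/2) = -5/2 - c/2)
B = 1 (B = 5 - 4 = 1)
R(s, Z) = 2 + Z + s (R(s, Z) = (2 + s) + Z = 2 + Z + s)
x(E, V) = 2*E*(-7 + V) (x(E, V) = (2*E)*(-7 + V) = 2*E*(-7 + V))
x(2, -9)*(U(-6, 11) + R(-4, B)) = (2*2*(-7 - 9))*((-5/2 - ½*11) + (2 + 1 - 4)) = (2*2*(-16))*((-5/2 - 11/2) - 1) = -64*(-8 - 1) = -64*(-9) = 576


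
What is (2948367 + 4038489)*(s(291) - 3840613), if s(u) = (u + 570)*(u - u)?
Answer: -26833809982728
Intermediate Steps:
s(u) = 0 (s(u) = (570 + u)*0 = 0)
(2948367 + 4038489)*(s(291) - 3840613) = (2948367 + 4038489)*(0 - 3840613) = 6986856*(-3840613) = -26833809982728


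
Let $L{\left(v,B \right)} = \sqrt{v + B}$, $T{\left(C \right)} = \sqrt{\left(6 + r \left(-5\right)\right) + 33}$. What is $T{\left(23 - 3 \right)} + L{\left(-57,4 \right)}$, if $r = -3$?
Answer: $3 \sqrt{6} + i \sqrt{53} \approx 7.3485 + 7.2801 i$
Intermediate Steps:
$T{\left(C \right)} = 3 \sqrt{6}$ ($T{\left(C \right)} = \sqrt{\left(6 - -15\right) + 33} = \sqrt{\left(6 + 15\right) + 33} = \sqrt{21 + 33} = \sqrt{54} = 3 \sqrt{6}$)
$L{\left(v,B \right)} = \sqrt{B + v}$
$T{\left(23 - 3 \right)} + L{\left(-57,4 \right)} = 3 \sqrt{6} + \sqrt{4 - 57} = 3 \sqrt{6} + \sqrt{-53} = 3 \sqrt{6} + i \sqrt{53}$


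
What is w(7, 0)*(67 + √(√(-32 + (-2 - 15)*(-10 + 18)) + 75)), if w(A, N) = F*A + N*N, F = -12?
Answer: -5628 - 84*√(75 + 2*I*√42) ≈ -6358.2 - 62.628*I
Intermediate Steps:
w(A, N) = N² - 12*A (w(A, N) = -12*A + N*N = -12*A + N² = N² - 12*A)
w(7, 0)*(67 + √(√(-32 + (-2 - 15)*(-10 + 18)) + 75)) = (0² - 12*7)*(67 + √(√(-32 + (-2 - 15)*(-10 + 18)) + 75)) = (0 - 84)*(67 + √(√(-32 - 17*8) + 75)) = -84*(67 + √(√(-32 - 136) + 75)) = -84*(67 + √(√(-168) + 75)) = -84*(67 + √(2*I*√42 + 75)) = -84*(67 + √(75 + 2*I*√42)) = -5628 - 84*√(75 + 2*I*√42)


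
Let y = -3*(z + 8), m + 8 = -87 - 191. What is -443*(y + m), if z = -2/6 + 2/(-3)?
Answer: 136001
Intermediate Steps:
z = -1 (z = -2*1/6 + 2*(-1/3) = -1/3 - 2/3 = -1)
m = -286 (m = -8 + (-87 - 191) = -8 - 278 = -286)
y = -21 (y = -3*(-1 + 8) = -3*7 = -21)
-443*(y + m) = -443*(-21 - 286) = -443*(-307) = 136001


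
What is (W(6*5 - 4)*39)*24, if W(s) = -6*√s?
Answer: -5616*√26 ≈ -28636.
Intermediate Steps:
(W(6*5 - 4)*39)*24 = (-6*√(6*5 - 4)*39)*24 = (-6*√(30 - 4)*39)*24 = (-6*√26*39)*24 = -234*√26*24 = -5616*√26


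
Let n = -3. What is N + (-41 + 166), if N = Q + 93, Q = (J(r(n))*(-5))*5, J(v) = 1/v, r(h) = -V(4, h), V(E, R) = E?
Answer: 897/4 ≈ 224.25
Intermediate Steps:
r(h) = -4 (r(h) = -1*4 = -4)
Q = 25/4 (Q = (-5/(-4))*5 = -¼*(-5)*5 = (5/4)*5 = 25/4 ≈ 6.2500)
N = 397/4 (N = 25/4 + 93 = 397/4 ≈ 99.250)
N + (-41 + 166) = 397/4 + (-41 + 166) = 397/4 + 125 = 897/4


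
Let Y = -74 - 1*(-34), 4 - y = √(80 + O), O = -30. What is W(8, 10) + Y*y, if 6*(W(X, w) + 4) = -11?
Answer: -995/6 + 200*√2 ≈ 117.01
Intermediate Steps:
W(X, w) = -35/6 (W(X, w) = -4 + (⅙)*(-11) = -4 - 11/6 = -35/6)
y = 4 - 5*√2 (y = 4 - √(80 - 30) = 4 - √50 = 4 - 5*√2 ≈ -3.0711)
Y = -40 (Y = -74 + 34 = -40)
W(8, 10) + Y*y = -35/6 - 40*(4 - 5*√2) = -35/6 + (-160 + 200*√2) = -995/6 + 200*√2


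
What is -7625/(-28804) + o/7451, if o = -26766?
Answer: -714153989/214618604 ≈ -3.3275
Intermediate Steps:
-7625/(-28804) + o/7451 = -7625/(-28804) - 26766/7451 = -7625*(-1/28804) - 26766*1/7451 = 7625/28804 - 26766/7451 = -714153989/214618604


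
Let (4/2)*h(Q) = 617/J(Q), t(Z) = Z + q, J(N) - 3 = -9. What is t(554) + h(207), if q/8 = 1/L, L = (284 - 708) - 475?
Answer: 5421773/10788 ≈ 502.57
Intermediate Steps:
J(N) = -6 (J(N) = 3 - 9 = -6)
L = -899 (L = -424 - 475 = -899)
q = -8/899 (q = 8/(-899) = 8*(-1/899) = -8/899 ≈ -0.0088988)
t(Z) = -8/899 + Z (t(Z) = Z - 8/899 = -8/899 + Z)
h(Q) = -617/12 (h(Q) = (617/(-6))/2 = (617*(-⅙))/2 = (½)*(-617/6) = -617/12)
t(554) + h(207) = (-8/899 + 554) - 617/12 = 498038/899 - 617/12 = 5421773/10788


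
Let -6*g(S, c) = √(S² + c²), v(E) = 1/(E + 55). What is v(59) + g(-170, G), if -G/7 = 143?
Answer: 1/114 - √1030901/6 ≈ -169.21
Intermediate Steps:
G = -1001 (G = -7*143 = -1001)
v(E) = 1/(55 + E)
g(S, c) = -√(S² + c²)/6
v(59) + g(-170, G) = 1/(55 + 59) - √((-170)² + (-1001)²)/6 = 1/114 - √(28900 + 1002001)/6 = 1/114 - √1030901/6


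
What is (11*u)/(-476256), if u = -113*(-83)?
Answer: -9379/43296 ≈ -0.21662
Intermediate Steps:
u = 9379
(11*u)/(-476256) = (11*9379)/(-476256) = 103169*(-1/476256) = -9379/43296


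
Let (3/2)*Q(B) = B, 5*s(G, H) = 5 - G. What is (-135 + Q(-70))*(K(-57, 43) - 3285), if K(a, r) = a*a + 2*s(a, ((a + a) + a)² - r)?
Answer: 6104/3 ≈ 2034.7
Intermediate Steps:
s(G, H) = 1 - G/5 (s(G, H) = (5 - G)/5 = 1 - G/5)
Q(B) = 2*B/3
K(a, r) = 2 + a² - 2*a/5 (K(a, r) = a*a + 2*(1 - a/5) = a² + (2 - 2*a/5) = 2 + a² - 2*a/5)
(-135 + Q(-70))*(K(-57, 43) - 3285) = (-135 + (⅔)*(-70))*((2 + (-57)² - ⅖*(-57)) - 3285) = (-135 - 140/3)*((2 + 3249 + 114/5) - 3285) = -545*(16369/5 - 3285)/3 = -545/3*(-56/5) = 6104/3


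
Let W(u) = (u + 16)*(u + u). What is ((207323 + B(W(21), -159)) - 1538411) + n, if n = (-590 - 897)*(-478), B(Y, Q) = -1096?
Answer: -621398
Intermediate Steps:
W(u) = 2*u*(16 + u) (W(u) = (16 + u)*(2*u) = 2*u*(16 + u))
n = 710786 (n = -1487*(-478) = 710786)
((207323 + B(W(21), -159)) - 1538411) + n = ((207323 - 1096) - 1538411) + 710786 = (206227 - 1538411) + 710786 = -1332184 + 710786 = -621398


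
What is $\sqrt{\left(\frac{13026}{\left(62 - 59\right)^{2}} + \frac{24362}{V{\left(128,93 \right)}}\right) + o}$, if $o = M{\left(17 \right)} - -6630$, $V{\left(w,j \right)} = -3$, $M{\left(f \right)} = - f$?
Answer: $\frac{i \sqrt{543}}{3} \approx 7.7675 i$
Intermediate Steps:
$o = 6613$ ($o = \left(-1\right) 17 - -6630 = -17 + 6630 = 6613$)
$\sqrt{\left(\frac{13026}{\left(62 - 59\right)^{2}} + \frac{24362}{V{\left(128,93 \right)}}\right) + o} = \sqrt{\left(\frac{13026}{\left(62 - 59\right)^{2}} + \frac{24362}{-3}\right) + 6613} = \sqrt{\left(\frac{13026}{3^{2}} + 24362 \left(- \frac{1}{3}\right)\right) + 6613} = \sqrt{\left(\frac{13026}{9} - \frac{24362}{3}\right) + 6613} = \sqrt{\left(13026 \cdot \frac{1}{9} - \frac{24362}{3}\right) + 6613} = \sqrt{\left(\frac{4342}{3} - \frac{24362}{3}\right) + 6613} = \sqrt{- \frac{20020}{3} + 6613} = \sqrt{- \frac{181}{3}} = \frac{i \sqrt{543}}{3}$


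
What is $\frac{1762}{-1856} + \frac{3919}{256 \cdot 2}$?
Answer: $\frac{99555}{14848} \approx 6.7049$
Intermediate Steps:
$\frac{1762}{-1856} + \frac{3919}{256 \cdot 2} = 1762 \left(- \frac{1}{1856}\right) + \frac{3919}{512} = - \frac{881}{928} + 3919 \cdot \frac{1}{512} = - \frac{881}{928} + \frac{3919}{512} = \frac{99555}{14848}$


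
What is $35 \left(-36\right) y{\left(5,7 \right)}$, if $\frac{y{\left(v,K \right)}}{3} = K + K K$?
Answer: $-211680$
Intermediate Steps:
$y{\left(v,K \right)} = 3 K + 3 K^{2}$ ($y{\left(v,K \right)} = 3 \left(K + K K\right) = 3 \left(K + K^{2}\right) = 3 K + 3 K^{2}$)
$35 \left(-36\right) y{\left(5,7 \right)} = 35 \left(-36\right) 3 \cdot 7 \left(1 + 7\right) = - 1260 \cdot 3 \cdot 7 \cdot 8 = \left(-1260\right) 168 = -211680$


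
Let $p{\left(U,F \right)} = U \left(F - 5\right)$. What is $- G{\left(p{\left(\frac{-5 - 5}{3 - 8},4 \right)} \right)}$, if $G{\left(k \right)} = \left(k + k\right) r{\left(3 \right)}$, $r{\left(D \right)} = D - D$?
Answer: $0$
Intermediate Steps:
$r{\left(D \right)} = 0$
$p{\left(U,F \right)} = U \left(-5 + F\right)$
$G{\left(k \right)} = 0$ ($G{\left(k \right)} = \left(k + k\right) 0 = 2 k 0 = 0$)
$- G{\left(p{\left(\frac{-5 - 5}{3 - 8},4 \right)} \right)} = \left(-1\right) 0 = 0$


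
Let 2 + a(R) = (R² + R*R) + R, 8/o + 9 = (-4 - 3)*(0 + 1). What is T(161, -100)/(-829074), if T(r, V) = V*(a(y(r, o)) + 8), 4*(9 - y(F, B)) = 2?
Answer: 2650/138179 ≈ 0.019178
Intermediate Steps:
o = -½ (o = 8/(-9 + (-4 - 3)*(0 + 1)) = 8/(-9 - 7*1) = 8/(-9 - 7) = 8/(-16) = 8*(-1/16) = -½ ≈ -0.50000)
y(F, B) = 17/2 (y(F, B) = 9 - ¼*2 = 9 - ½ = 17/2)
a(R) = -2 + R + 2*R² (a(R) = -2 + ((R² + R*R) + R) = -2 + ((R² + R²) + R) = -2 + (2*R² + R) = -2 + (R + 2*R²) = -2 + R + 2*R²)
T(r, V) = 159*V (T(r, V) = V*((-2 + 17/2 + 2*(17/2)²) + 8) = V*((-2 + 17/2 + 2*(289/4)) + 8) = V*((-2 + 17/2 + 289/2) + 8) = V*(151 + 8) = V*159 = 159*V)
T(161, -100)/(-829074) = (159*(-100))/(-829074) = -15900*(-1/829074) = 2650/138179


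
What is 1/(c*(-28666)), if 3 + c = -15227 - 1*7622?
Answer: 1/655075432 ≈ 1.5265e-9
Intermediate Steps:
c = -22852 (c = -3 + (-15227 - 1*7622) = -3 + (-15227 - 7622) = -3 - 22849 = -22852)
1/(c*(-28666)) = 1/(-22852*(-28666)) = -1/22852*(-1/28666) = 1/655075432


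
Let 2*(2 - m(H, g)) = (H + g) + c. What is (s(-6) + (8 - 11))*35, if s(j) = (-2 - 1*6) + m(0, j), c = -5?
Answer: -245/2 ≈ -122.50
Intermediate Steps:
m(H, g) = 9/2 - H/2 - g/2 (m(H, g) = 2 - ((H + g) - 5)/2 = 2 - (-5 + H + g)/2 = 2 + (5/2 - H/2 - g/2) = 9/2 - H/2 - g/2)
s(j) = -7/2 - j/2 (s(j) = (-2 - 1*6) + (9/2 - ½*0 - j/2) = (-2 - 6) + (9/2 + 0 - j/2) = -8 + (9/2 - j/2) = -7/2 - j/2)
(s(-6) + (8 - 11))*35 = ((-7/2 - ½*(-6)) + (8 - 11))*35 = ((-7/2 + 3) - 3)*35 = (-½ - 3)*35 = -7/2*35 = -245/2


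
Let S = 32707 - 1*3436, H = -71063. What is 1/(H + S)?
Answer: -1/41792 ≈ -2.3928e-5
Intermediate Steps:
S = 29271 (S = 32707 - 3436 = 29271)
1/(H + S) = 1/(-71063 + 29271) = 1/(-41792) = -1/41792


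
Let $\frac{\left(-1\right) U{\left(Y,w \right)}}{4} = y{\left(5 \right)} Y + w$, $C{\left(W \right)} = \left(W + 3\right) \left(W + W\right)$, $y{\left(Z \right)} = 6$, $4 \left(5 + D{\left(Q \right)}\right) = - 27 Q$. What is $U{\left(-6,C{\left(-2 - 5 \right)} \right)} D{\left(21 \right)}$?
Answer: $11740$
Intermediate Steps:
$D{\left(Q \right)} = -5 - \frac{27 Q}{4}$ ($D{\left(Q \right)} = -5 + \frac{\left(-27\right) Q}{4} = -5 - \frac{27 Q}{4}$)
$C{\left(W \right)} = 2 W \left(3 + W\right)$ ($C{\left(W \right)} = \left(3 + W\right) 2 W = 2 W \left(3 + W\right)$)
$U{\left(Y,w \right)} = - 24 Y - 4 w$ ($U{\left(Y,w \right)} = - 4 \left(6 Y + w\right) = - 4 \left(w + 6 Y\right) = - 24 Y - 4 w$)
$U{\left(-6,C{\left(-2 - 5 \right)} \right)} D{\left(21 \right)} = \left(\left(-24\right) \left(-6\right) - 4 \cdot 2 \left(-2 - 5\right) \left(3 - 7\right)\right) \left(-5 - \frac{567}{4}\right) = \left(144 - 4 \cdot 2 \left(-7\right) \left(3 - 7\right)\right) \left(-5 - \frac{567}{4}\right) = \left(144 - 4 \cdot 2 \left(-7\right) \left(-4\right)\right) \left(- \frac{587}{4}\right) = \left(144 - 224\right) \left(- \frac{587}{4}\right) = \left(-80\right) \left(- \frac{587}{4}\right) = 11740$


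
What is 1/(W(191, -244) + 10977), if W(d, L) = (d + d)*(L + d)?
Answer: -1/9269 ≈ -0.00010789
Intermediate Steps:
W(d, L) = 2*d*(L + d) (W(d, L) = (2*d)*(L + d) = 2*d*(L + d))
1/(W(191, -244) + 10977) = 1/(2*191*(-244 + 191) + 10977) = 1/(2*191*(-53) + 10977) = 1/(-20246 + 10977) = 1/(-9269) = -1/9269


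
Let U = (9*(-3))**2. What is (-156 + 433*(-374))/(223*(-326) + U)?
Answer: 162098/71969 ≈ 2.2523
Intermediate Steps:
U = 729 (U = (-27)**2 = 729)
(-156 + 433*(-374))/(223*(-326) + U) = (-156 + 433*(-374))/(223*(-326) + 729) = (-156 - 161942)/(-72698 + 729) = -162098/(-71969) = -162098*(-1/71969) = 162098/71969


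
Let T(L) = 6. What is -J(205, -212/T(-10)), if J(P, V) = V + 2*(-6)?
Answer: 142/3 ≈ 47.333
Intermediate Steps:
J(P, V) = -12 + V (J(P, V) = V - 12 = -12 + V)
-J(205, -212/T(-10)) = -(-12 - 212/6) = -(-12 - 212*⅙) = -(-12 - 106/3) = -1*(-142/3) = 142/3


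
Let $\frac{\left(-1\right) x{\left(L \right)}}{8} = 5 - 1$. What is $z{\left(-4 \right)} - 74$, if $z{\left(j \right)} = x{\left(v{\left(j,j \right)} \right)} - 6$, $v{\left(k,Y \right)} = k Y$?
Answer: $-112$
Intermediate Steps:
$v{\left(k,Y \right)} = Y k$
$x{\left(L \right)} = -32$ ($x{\left(L \right)} = - 8 \left(5 - 1\right) = \left(-8\right) 4 = -32$)
$z{\left(j \right)} = -38$ ($z{\left(j \right)} = -32 - 6 = -38$)
$z{\left(-4 \right)} - 74 = -38 - 74 = -112$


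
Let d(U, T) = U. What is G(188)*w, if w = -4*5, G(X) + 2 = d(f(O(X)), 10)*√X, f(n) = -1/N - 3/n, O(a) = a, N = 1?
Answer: 40 + 1910*√47/47 ≈ 318.60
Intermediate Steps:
f(n) = -1 - 3/n (f(n) = -1/1 - 3/n = -1*1 - 3/n = -1 - 3/n)
G(X) = -2 + (-3 - X)/√X (G(X) = -2 + ((-3 - X)/X)*√X = -2 + (-3 - X)/√X)
w = -20
G(188)*w = (-2 - √188 - 3*√47/94)*(-20) = (-2 - 2*√47 - 3*√47/94)*(-20) = (-2 - 191*√47/94)*(-20) = 40 + 1910*√47/47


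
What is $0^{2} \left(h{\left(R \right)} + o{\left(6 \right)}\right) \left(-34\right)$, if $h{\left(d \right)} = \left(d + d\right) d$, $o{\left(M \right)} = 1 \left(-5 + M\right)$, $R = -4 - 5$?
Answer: $0$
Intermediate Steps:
$R = -9$
$o{\left(M \right)} = -5 + M$
$h{\left(d \right)} = 2 d^{2}$ ($h{\left(d \right)} = 2 d d = 2 d^{2}$)
$0^{2} \left(h{\left(R \right)} + o{\left(6 \right)}\right) \left(-34\right) = 0^{2} \left(2 \left(-9\right)^{2} + \left(-5 + 6\right)\right) \left(-34\right) = 0 \left(2 \cdot 81 + 1\right) \left(-34\right) = 0 \left(162 + 1\right) \left(-34\right) = 0 \cdot 163 \left(-34\right) = 0 \left(-34\right) = 0$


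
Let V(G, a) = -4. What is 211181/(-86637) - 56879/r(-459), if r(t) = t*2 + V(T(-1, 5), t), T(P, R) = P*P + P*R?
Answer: 4733117041/79879314 ≈ 59.253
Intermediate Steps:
T(P, R) = P² + P*R
r(t) = -4 + 2*t (r(t) = t*2 - 4 = 2*t - 4 = -4 + 2*t)
211181/(-86637) - 56879/r(-459) = 211181/(-86637) - 56879/(-4 + 2*(-459)) = 211181*(-1/86637) - 56879/(-4 - 918) = -211181/86637 - 56879/(-922) = -211181/86637 - 56879*(-1/922) = -211181/86637 + 56879/922 = 4733117041/79879314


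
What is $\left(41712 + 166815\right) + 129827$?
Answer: $338354$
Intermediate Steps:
$\left(41712 + 166815\right) + 129827 = 208527 + 129827 = 338354$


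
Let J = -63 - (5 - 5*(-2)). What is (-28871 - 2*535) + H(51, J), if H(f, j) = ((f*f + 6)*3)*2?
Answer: -14299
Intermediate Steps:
J = -78 (J = -63 - (5 + 10) = -63 - 1*15 = -63 - 15 = -78)
H(f, j) = 36 + 6*f**2 (H(f, j) = ((f**2 + 6)*3)*2 = ((6 + f**2)*3)*2 = (18 + 3*f**2)*2 = 36 + 6*f**2)
(-28871 - 2*535) + H(51, J) = (-28871 - 2*535) + (36 + 6*51**2) = (-28871 - 1070) + (36 + 6*2601) = -29941 + (36 + 15606) = -29941 + 15642 = -14299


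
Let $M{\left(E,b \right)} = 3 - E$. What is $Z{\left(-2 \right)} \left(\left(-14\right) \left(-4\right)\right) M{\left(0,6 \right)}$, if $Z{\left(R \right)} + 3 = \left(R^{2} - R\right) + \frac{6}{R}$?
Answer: $0$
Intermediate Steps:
$Z{\left(R \right)} = -3 + R^{2} - R + \frac{6}{R}$ ($Z{\left(R \right)} = -3 + \left(\left(R^{2} - R\right) + \frac{6}{R}\right) = -3 + \left(R^{2} - R + \frac{6}{R}\right) = -3 + R^{2} - R + \frac{6}{R}$)
$Z{\left(-2 \right)} \left(\left(-14\right) \left(-4\right)\right) M{\left(0,6 \right)} = \left(-3 + \left(-2\right)^{2} - -2 + \frac{6}{-2}\right) \left(\left(-14\right) \left(-4\right)\right) \left(3 - 0\right) = \left(-3 + 4 + 2 + 6 \left(- \frac{1}{2}\right)\right) 56 \left(3 + 0\right) = \left(-3 + 4 + 2 - 3\right) 56 \cdot 3 = 0 \cdot 56 \cdot 3 = 0 \cdot 3 = 0$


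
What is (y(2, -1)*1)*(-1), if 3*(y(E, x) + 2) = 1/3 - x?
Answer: 14/9 ≈ 1.5556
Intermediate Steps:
y(E, x) = -17/9 - x/3 (y(E, x) = -2 + (1/3 - x)/3 = -2 + (1/9 - x/3) = -17/9 - x/3)
(y(2, -1)*1)*(-1) = ((-17/9 - 1/3*(-1))*1)*(-1) = ((-17/9 + 1/3)*1)*(-1) = -14/9*1*(-1) = -14/9*(-1) = 14/9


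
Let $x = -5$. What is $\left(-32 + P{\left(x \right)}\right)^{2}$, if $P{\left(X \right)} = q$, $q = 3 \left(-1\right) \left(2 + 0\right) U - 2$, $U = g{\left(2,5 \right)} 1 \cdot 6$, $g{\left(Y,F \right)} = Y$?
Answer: $11236$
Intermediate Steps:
$U = 12$ ($U = 2 \cdot 1 \cdot 6 = 2 \cdot 6 = 12$)
$q = -74$ ($q = 3 \left(-1\right) \left(2 + 0\right) 12 - 2 = \left(-3\right) 2 \cdot 12 - 2 = \left(-6\right) 12 - 2 = -72 - 2 = -74$)
$P{\left(X \right)} = -74$
$\left(-32 + P{\left(x \right)}\right)^{2} = \left(-32 - 74\right)^{2} = \left(-106\right)^{2} = 11236$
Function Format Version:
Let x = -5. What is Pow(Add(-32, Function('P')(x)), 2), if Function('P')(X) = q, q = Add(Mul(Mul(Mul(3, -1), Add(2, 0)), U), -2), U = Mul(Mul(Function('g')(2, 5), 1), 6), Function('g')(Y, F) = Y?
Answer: 11236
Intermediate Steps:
U = 12 (U = Mul(Mul(2, 1), 6) = Mul(2, 6) = 12)
q = -74 (q = Add(Mul(Mul(Mul(3, -1), Add(2, 0)), 12), -2) = Add(Mul(Mul(-3, 2), 12), -2) = Add(Mul(-6, 12), -2) = Add(-72, -2) = -74)
Function('P')(X) = -74
Pow(Add(-32, Function('P')(x)), 2) = Pow(Add(-32, -74), 2) = Pow(-106, 2) = 11236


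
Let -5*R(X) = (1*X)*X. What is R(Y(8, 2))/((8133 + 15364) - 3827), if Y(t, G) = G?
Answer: -2/49175 ≈ -4.0671e-5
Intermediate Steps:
R(X) = -X**2/5 (R(X) = -1*X*X/5 = -X*X/5 = -X**2/5)
R(Y(8, 2))/((8133 + 15364) - 3827) = (-1/5*2**2)/((8133 + 15364) - 3827) = (-1/5*4)/(23497 - 3827) = -4/5/19670 = -4/5*1/19670 = -2/49175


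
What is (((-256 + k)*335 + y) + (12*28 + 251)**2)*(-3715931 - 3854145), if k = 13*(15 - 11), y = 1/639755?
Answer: -1337775381727896096/639755 ≈ -2.0911e+12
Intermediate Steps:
y = 1/639755 ≈ 1.5631e-6
k = 52 (k = 13*4 = 52)
(((-256 + k)*335 + y) + (12*28 + 251)**2)*(-3715931 - 3854145) = (((-256 + 52)*335 + 1/639755) + (12*28 + 251)**2)*(-3715931 - 3854145) = ((-204*335 + 1/639755) + (336 + 251)**2)*(-7570076) = ((-68340 + 1/639755) + 587**2)*(-7570076) = (-43720856699/639755 + 344569)*(-7570076) = (176718883896/639755)*(-7570076) = -1337775381727896096/639755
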